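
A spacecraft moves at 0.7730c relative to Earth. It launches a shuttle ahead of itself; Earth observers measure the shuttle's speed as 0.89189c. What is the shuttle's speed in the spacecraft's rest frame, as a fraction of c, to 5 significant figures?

Inverse velocity addition: u' = (u − v)/(1 − uv/c²)
= (0.89189 − 0.7730)/(1 − 0.89189×0.7730) = 0.11889/0.3105690 = 0.38281

u' ≈ 0.38281c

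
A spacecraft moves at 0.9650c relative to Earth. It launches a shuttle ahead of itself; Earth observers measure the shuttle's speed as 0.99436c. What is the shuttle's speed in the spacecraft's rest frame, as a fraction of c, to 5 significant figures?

Inverse velocity addition: u' = (u − v)/(1 − uv/c²)
= (0.99436 − 0.9650)/(1 − 0.99436×0.9650) = 0.029360/0.04044260 = 0.72597

u' ≈ 0.72597c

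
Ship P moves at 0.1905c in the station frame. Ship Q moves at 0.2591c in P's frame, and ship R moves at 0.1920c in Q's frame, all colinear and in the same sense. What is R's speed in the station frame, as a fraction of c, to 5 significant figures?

Compose boost 2: (0.2591 + 0.1905)/(1 + 0.2591×0.1905) = 0.44960/1.049359 = 0.4284522
Compose boost 3: (0.1920 + 0.4284522)/(1 + 0.1920×0.4284522) = 0.6204522/1.082263 = 0.57329

u ≈ 0.57329c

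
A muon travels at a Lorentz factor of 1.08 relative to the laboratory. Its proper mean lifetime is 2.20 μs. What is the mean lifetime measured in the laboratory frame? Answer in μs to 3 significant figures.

γ = 1.08 (given)
Time dilation: Δt = γτ₀ = 1.08 × 2.20 μs = 2.38 μs

Δt ≈ 2.38 μs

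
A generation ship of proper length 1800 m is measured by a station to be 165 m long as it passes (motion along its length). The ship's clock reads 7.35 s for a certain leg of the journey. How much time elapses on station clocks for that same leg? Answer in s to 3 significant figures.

Length contraction ⇒ γ = L₀/L = 1800/165 = 10.909
Time dilation: Δt = γτ₀ = 10.909 × 7.35 s = 80.2 s

Δt ≈ 80.2 s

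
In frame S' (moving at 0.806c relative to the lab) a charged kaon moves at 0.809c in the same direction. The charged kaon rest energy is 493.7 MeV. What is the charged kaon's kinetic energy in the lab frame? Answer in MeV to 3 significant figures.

u_lab = (0.809 + 0.806)/(1 + 0.809×0.806) = 0.977571
γ = 1/√(1 − 0.977571²) = 4.7482
K = (γ − 1)m₀c² = (4.7482 − 1) × 493.7 = 3.7482 × 493.7 = 1850 MeV

K ≈ 1850 MeV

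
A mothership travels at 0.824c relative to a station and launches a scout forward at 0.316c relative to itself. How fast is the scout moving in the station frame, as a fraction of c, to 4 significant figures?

Compose boost 2: (0.316 + 0.824)/(1 + 0.316×0.824) = 1.140/1.26038 = 0.9045

u ≈ 0.9045c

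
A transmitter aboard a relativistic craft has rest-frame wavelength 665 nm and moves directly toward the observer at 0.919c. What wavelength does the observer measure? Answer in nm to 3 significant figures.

λ_obs ≈ 137 nm

Relativistic Doppler: λ_obs = λ_src √((1−β)/(1+β))
= 665 × √(0.081000/1.9190) = 665 × 0.20545 = 137 nm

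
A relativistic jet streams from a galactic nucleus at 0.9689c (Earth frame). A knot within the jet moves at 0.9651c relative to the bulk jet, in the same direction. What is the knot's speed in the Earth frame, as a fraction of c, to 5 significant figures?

Relativistic velocity addition: u = (u' + v)/(1 + u'v/c²)
= (0.9651 + 0.9689)/(1 + 0.9651×0.9689) = 1.9340/1.935085 = 0.99944

u ≈ 0.99944c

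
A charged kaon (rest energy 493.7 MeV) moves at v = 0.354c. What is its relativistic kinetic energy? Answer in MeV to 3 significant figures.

K ≈ 34.2 MeV

γ = 1/√(1 − 0.354²) = 1.0692
K = (γ − 1)m₀c² = (1.0692 − 1) × 493.7 MeV = 0.069238 × 493.7 MeV = 34.2 MeV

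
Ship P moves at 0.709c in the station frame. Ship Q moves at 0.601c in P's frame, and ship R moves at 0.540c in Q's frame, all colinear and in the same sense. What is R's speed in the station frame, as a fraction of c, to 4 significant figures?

u ≈ 0.9750c

Compose boost 2: (0.601 + 0.709)/(1 + 0.601×0.709) = 1.310/1.42611 = 0.918583
Compose boost 3: (0.540 + 0.918583)/(1 + 0.540×0.918583) = 1.45858/1.49604 = 0.9750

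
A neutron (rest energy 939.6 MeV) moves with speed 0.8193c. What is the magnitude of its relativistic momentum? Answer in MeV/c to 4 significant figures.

p ≈ 1343 MeV/c

γ = 1/√(1 − 0.8193²) = 1.74409
p = γβm₀c = 1.74409 × 0.8193 × 939.6 MeV/c = 1343 MeV/c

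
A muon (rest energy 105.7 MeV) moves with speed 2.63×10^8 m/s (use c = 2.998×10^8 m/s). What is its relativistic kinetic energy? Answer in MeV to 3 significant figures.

β = v/c = 2.63×10^8 / 2.998×10^8 = 0.87725
γ = 1/√(1 − 0.87725²) = 2.0832
K = (γ − 1)m₀c² = (2.0832 − 1) × 105.7 MeV = 1.0832 × 105.7 MeV = 114 MeV

K ≈ 114 MeV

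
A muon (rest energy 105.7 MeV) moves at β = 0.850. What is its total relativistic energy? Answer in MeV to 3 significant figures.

γ = 1/√(1 − 0.850²) = 1.8983
E = γm₀c² = 1.8983 × 105.7 MeV = 201 MeV

E ≈ 201 MeV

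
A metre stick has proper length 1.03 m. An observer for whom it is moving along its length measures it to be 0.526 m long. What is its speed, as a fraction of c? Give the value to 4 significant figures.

β ≈ 0.8598

γ = L₀/L = 1.03/0.526 = 1.95817
β = √(1 − 1/γ²) = 0.8598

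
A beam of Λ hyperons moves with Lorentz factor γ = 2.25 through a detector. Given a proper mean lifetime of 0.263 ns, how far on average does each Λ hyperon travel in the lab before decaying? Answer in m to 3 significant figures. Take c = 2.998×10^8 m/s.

β = √(1 − 1/γ²) = √(1 − 1/2.25²) = 0.89581
Dilated lifetime: Δt = γτ₀ = 2.25 × 0.263 ns = 0.59175 ns
d = vΔt = 0.89581c × 0.59175 ns = 2.6856×10^8 m/s × 5.9175×10^-10 s = 0.159 m

d ≈ 0.159 m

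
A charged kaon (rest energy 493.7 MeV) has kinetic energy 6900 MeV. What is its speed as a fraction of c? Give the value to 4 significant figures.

γ = 1 + K/(m₀c²) = 1 + 6900/493.7 = 14.9761
β = √(1 − 1/γ²) = 0.9978

β ≈ 0.9978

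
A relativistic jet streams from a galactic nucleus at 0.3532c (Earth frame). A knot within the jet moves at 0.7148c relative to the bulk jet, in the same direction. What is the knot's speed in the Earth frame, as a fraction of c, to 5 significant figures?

u ≈ 0.85272c

Relativistic velocity addition: u = (u' + v)/(1 + u'v/c²)
= (0.7148 + 0.3532)/(1 + 0.7148×0.3532) = 1.0680/1.252467 = 0.85272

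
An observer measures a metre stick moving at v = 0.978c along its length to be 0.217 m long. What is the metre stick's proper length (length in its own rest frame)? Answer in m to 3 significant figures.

γ = 1/√(1 − 0.978²) = 4.7938
L₀ = γL = 4.7938 × 0.217 = 1.04 m

L₀ ≈ 1.04 m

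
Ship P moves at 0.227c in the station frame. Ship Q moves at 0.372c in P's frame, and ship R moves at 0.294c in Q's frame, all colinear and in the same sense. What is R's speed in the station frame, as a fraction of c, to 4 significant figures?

u ≈ 0.7281c

Compose boost 2: (0.372 + 0.227)/(1 + 0.372×0.227) = 0.5990/1.08444 = 0.552357
Compose boost 3: (0.294 + 0.552357)/(1 + 0.294×0.552357) = 0.846357/1.16239 = 0.7281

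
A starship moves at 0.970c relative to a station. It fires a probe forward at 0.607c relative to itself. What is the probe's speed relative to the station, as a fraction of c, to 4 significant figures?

u ≈ 0.9926c

Relativistic velocity addition: u = (u' + v)/(1 + u'v/c²)
= (0.607 + 0.970)/(1 + 0.607×0.970) = 1.577/1.58879 = 0.9926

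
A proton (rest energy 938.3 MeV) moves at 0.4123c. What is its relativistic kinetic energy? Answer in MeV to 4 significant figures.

K ≈ 91.61 MeV

γ = 1/√(1 − 0.4123²) = 1.09764
K = (γ − 1)m₀c² = (1.09764 − 1) × 938.3 MeV = 0.0976368 × 938.3 MeV = 91.61 MeV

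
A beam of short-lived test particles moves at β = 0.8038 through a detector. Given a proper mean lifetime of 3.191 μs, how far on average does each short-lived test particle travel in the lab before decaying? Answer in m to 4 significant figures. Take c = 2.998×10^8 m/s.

d ≈ 1293 m

γ = 1/√(1 − 0.8038²) = 1.68096
Dilated lifetime: Δt = γτ₀ = 1.68096 × 3.191 μs = 5.36393 μs
d = vΔt = 0.8038c × 5.36393 μs = 2.40979×10^8 m/s × 5.36393×10^-6 s = 1293 m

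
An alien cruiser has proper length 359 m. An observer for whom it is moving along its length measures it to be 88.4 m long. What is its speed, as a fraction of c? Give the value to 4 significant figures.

γ = L₀/L = 359/88.4 = 4.06109
β = √(1 − 1/γ²) = 0.9692

β ≈ 0.9692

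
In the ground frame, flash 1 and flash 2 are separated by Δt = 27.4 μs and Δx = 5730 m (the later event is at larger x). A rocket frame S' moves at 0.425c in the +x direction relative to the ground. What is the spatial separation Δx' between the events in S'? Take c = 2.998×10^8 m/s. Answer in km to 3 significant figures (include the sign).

Δx' ≈ 2.47 km

γ = 1/√(1 − 0.425²) = 1.1047
Δx' = γ(Δx − vΔt) = 1.1047 × (5730 m − 0.425×(2.998×10^8 m/s)×27.4×10^-6 s)
= 1.1047 × (2238.8 m) = 2.47 km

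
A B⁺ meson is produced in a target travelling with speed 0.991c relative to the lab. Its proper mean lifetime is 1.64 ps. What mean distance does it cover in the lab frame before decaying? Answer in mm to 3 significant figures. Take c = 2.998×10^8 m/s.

γ = 1/√(1 − 0.991²) = 7.4704
Dilated lifetime: Δt = γτ₀ = 7.4704 × 1.64 ps = 12.251 ps
d = vΔt = 0.991c × 12.251 ps = 2.9710×10^8 m/s × 1.2251×10^-11 s = 3.64 mm

d ≈ 3.64 mm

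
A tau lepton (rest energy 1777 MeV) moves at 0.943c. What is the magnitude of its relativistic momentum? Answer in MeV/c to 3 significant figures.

p ≈ 5040 MeV/c

γ = 1/√(1 − 0.943²) = 3.0049
p = γβm₀c = 3.0049 × 0.943 × 1777 MeV/c = 5040 MeV/c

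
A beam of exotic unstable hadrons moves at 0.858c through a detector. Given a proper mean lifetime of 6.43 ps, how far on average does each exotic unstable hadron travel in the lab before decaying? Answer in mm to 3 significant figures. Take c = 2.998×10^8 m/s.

d ≈ 3.22 mm

γ = 1/√(1 − 0.858²) = 1.9469
Dilated lifetime: Δt = γτ₀ = 1.9469 × 6.43 ps = 12.518 ps
d = vΔt = 0.858c × 12.518 ps = 2.5723×10^8 m/s × 1.2518×10^-11 s = 3.22 mm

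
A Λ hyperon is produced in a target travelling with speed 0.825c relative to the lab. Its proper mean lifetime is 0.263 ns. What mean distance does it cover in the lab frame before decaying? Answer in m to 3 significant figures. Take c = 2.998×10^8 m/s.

γ = 1/√(1 − 0.825²) = 1.7695
Dilated lifetime: Δt = γτ₀ = 1.7695 × 0.263 ns = 0.46538 ns
d = vΔt = 0.825c × 0.46538 ns = 2.4734×10^8 m/s × 4.6538×10^-10 s = 0.115 m

d ≈ 0.115 m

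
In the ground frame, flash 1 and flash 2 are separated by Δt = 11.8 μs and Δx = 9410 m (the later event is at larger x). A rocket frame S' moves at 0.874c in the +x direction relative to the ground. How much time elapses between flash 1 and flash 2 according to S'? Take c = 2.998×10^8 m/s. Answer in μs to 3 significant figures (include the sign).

γ = 1/√(1 − 0.874²) = 2.0579
Δt' = γ(Δt − vΔx/c²) = 2.0579 × (11.8 μs − 0.874×9410 m / (2.998×10^8 m/s))
= 2.0579 × (-15.633 μs) = -32.2 μs

Δt' ≈ -32.2 μs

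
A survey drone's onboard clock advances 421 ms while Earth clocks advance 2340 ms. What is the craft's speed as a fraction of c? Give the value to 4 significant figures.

β ≈ 0.9837

γ = Δt/τ₀ = 2340/421 = 5.55819
β = √(1 − 1/γ²) = √(1 − 1/5.55819²) = 0.9837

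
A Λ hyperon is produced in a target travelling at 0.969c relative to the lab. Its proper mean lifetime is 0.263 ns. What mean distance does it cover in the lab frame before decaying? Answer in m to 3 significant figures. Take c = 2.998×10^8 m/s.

γ = 1/√(1 − 0.969²) = 4.0476
Dilated lifetime: Δt = γτ₀ = 4.0476 × 0.263 ns = 1.0645 ns
d = vΔt = 0.969c × 1.0645 ns = 2.9051×10^8 m/s × 1.0645×10^-9 s = 0.309 m

d ≈ 0.309 m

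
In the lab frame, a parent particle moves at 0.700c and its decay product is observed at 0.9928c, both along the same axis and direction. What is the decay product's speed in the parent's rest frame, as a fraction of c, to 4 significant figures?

u' ≈ 0.9599c

Inverse velocity addition: u' = (u − v)/(1 − uv/c²)
= (0.9928 − 0.700)/(1 − 0.9928×0.700) = 0.2928/0.305040 = 0.9599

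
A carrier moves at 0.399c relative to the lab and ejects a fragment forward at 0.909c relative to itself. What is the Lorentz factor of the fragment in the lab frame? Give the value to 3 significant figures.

u_lab = (0.909 + 0.399)/(1 + 0.909×0.399) = 1.308/1.36269 = 0.959865
γ = 1/√(1 − 0.959865²) = 3.57

γ ≈ 3.57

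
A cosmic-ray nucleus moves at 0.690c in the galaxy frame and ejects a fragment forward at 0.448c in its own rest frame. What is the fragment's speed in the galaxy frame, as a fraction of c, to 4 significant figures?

Compose boost 2: (0.448 + 0.690)/(1 + 0.448×0.690) = 1.138/1.30912 = 0.8693

u ≈ 0.8693c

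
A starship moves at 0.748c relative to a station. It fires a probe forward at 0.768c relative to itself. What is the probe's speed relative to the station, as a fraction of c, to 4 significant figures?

Relativistic velocity addition: u = (u' + v)/(1 + u'v/c²)
= (0.768 + 0.748)/(1 + 0.768×0.748) = 1.516/1.57446 = 0.9629

u ≈ 0.9629c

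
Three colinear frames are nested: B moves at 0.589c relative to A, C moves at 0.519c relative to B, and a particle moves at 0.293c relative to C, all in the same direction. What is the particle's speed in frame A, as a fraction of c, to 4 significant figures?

u ≈ 0.9143c

Compose boost 2: (0.519 + 0.589)/(1 + 0.519×0.589) = 1.108/1.30569 = 0.848593
Compose boost 3: (0.293 + 0.848593)/(1 + 0.293×0.848593) = 1.14159/1.24864 = 0.9143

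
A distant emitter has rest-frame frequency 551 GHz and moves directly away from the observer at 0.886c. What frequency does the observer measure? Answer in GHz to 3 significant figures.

Relativistic Doppler: f_obs = f_src √((1−β)/(1+β))
= 551 × √(0.11400/1.8860) = 551 × 0.24586 = 135 GHz

f_obs ≈ 135 GHz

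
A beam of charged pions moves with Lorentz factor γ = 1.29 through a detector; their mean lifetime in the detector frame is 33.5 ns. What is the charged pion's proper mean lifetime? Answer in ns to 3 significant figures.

τ₀ ≈ 26.0 ns

γ = 1.29 (given)
Proper time: τ₀ = Δt/γ = 33.5/1.29 = 26.0 ns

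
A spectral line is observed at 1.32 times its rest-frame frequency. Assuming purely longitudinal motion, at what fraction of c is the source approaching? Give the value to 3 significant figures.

f_obs/f_src = √((1+β)/(1−β)) = 1.32  ⇒  (1+β)/(1−β) = 1.7424
β = |1 − D²|/(1 + D²) = |1 − 1.7424|/(1 + 1.7424) = 0.271

β ≈ 0.271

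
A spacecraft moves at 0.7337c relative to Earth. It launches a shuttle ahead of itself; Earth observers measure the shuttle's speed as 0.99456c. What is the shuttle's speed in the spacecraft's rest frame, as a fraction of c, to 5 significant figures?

u' ≈ 0.96511c

Inverse velocity addition: u' = (u − v)/(1 − uv/c²)
= (0.99456 − 0.7337)/(1 − 0.99456×0.7337) = 0.26086/0.2702913 = 0.96511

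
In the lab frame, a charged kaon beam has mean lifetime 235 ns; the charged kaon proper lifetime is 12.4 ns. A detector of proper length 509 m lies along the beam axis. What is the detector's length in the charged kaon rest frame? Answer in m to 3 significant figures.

Time dilation ⇒ γ = Δt/τ₀ = 235/12.4 = 18.952
Length contraction: L = L₀/γ = 509/18.952 = 26.9 m

L ≈ 26.9 m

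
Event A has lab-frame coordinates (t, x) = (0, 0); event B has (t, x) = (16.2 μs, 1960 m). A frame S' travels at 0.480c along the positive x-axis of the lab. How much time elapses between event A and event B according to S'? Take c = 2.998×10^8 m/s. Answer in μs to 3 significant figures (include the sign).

γ = 1/√(1 − 0.480²) = 1.1399
Δt' = γ(Δt − vΔx/c²) = 1.1399 × (16.2 μs − 0.480×1960 m / (2.998×10^8 m/s))
= 1.1399 × (13.062 μs) = 14.9 μs

Δt' ≈ 14.9 μs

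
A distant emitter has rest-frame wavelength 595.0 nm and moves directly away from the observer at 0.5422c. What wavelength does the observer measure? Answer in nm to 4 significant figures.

λ_obs ≈ 1092 nm

Relativistic Doppler: λ_obs = λ_src √((1+β)/(1−β))
= 595.0 × √(1.54220/0.457800) = 595.0 × 1.83541 = 1092 nm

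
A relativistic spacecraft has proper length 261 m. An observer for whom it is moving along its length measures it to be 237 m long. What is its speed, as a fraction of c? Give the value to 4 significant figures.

γ = L₀/L = 261/237 = 1.10127
β = √(1 − 1/γ²) = 0.4189

β ≈ 0.4189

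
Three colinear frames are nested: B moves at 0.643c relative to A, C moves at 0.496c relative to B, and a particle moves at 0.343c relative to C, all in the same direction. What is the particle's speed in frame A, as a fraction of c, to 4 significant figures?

Compose boost 2: (0.496 + 0.643)/(1 + 0.496×0.643) = 1.139/1.31893 = 0.863580
Compose boost 3: (0.343 + 0.863580)/(1 + 0.343×0.863580) = 1.20658/1.29621 = 0.9309

u ≈ 0.9309c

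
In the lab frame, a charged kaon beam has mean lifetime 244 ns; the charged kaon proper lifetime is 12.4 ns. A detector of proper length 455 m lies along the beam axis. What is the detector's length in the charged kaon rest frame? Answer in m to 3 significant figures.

Time dilation ⇒ γ = Δt/τ₀ = 244/12.4 = 19.677
Length contraction: L = L₀/γ = 455/19.677 = 23.1 m

L ≈ 23.1 m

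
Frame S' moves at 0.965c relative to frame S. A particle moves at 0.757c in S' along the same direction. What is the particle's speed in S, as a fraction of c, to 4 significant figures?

Relativistic velocity addition: u = (u' + v)/(1 + u'v/c²)
= (0.757 + 0.965)/(1 + 0.757×0.965) = 1.722/1.73050 = 0.9951

u ≈ 0.9951c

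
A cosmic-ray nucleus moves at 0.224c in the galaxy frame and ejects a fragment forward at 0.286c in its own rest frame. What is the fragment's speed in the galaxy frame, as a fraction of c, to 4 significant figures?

Compose boost 2: (0.286 + 0.224)/(1 + 0.286×0.224) = 0.5100/1.06406 = 0.4793

u ≈ 0.4793c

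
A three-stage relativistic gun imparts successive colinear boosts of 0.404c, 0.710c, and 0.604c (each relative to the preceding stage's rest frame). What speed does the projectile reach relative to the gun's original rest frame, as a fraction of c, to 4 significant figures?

Compose boost 2: (0.710 + 0.404)/(1 + 0.710×0.404) = 1.114/1.28684 = 0.865686
Compose boost 3: (0.604 + 0.865686)/(1 + 0.604×0.865686) = 1.46969/1.52287 = 0.9651

u ≈ 0.9651c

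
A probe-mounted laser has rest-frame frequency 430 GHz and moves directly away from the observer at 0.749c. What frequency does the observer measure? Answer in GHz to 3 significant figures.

Relativistic Doppler: f_obs = f_src √((1−β)/(1+β))
= 430 × √(0.25100/1.7490) = 430 × 0.37883 = 163 GHz

f_obs ≈ 163 GHz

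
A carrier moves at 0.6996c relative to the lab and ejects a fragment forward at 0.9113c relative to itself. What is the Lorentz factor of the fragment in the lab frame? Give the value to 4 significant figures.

γ ≈ 5.566

u_lab = (0.9113 + 0.6996)/(1 + 0.9113×0.6996) = 1.6109/1.637545 = 0.9837284
γ = 1/√(1 − 0.9837284²) = 5.566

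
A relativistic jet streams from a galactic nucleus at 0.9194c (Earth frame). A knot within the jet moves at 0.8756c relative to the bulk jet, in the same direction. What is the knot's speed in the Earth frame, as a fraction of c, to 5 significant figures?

u ≈ 0.99445c

Relativistic velocity addition: u = (u' + v)/(1 + u'v/c²)
= (0.8756 + 0.9194)/(1 + 0.8756×0.9194) = 1.7950/1.805027 = 0.99445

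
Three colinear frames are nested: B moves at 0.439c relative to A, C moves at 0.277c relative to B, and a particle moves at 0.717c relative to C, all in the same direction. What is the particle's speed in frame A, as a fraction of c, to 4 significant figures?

u ≈ 0.9298c

Compose boost 2: (0.277 + 0.439)/(1 + 0.277×0.439) = 0.7160/1.12160 = 0.638372
Compose boost 3: (0.717 + 0.638372)/(1 + 0.717×0.638372) = 1.35537/1.45771 = 0.9298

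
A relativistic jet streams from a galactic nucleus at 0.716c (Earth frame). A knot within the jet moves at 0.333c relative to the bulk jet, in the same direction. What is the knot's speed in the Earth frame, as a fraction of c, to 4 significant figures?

u ≈ 0.8470c

Relativistic velocity addition: u = (u' + v)/(1 + u'v/c²)
= (0.333 + 0.716)/(1 + 0.333×0.716) = 1.049/1.23843 = 0.8470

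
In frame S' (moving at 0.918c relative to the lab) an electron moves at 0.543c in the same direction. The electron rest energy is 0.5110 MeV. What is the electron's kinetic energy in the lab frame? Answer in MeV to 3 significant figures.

u_lab = (0.543 + 0.918)/(1 + 0.543×0.918) = 0.974992
γ = 1/√(1 − 0.974992²) = 4.4996
K = (γ − 1)m₀c² = (4.4996 − 1) × 0.5110 = 3.4996 × 0.5110 = 1.79 MeV

K ≈ 1.79 MeV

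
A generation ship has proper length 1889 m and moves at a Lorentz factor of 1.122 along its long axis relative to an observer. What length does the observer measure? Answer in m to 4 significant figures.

L ≈ 1684 m

γ = 1.122 (given)
Length contraction: L = L₀/γ = 1889/1.122 = 1684 m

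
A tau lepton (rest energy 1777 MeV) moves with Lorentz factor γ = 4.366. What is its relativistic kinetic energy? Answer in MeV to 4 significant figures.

K ≈ 5981 MeV

γ = 4.366 (given)
K = (γ − 1)m₀c² = (4.366 − 1) × 1777 MeV = 3.36600 × 1777 MeV = 5981 MeV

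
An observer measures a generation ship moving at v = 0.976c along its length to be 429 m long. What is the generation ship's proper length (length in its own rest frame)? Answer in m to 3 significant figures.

γ = 1/√(1 − 0.976²) = 4.5920
L₀ = γL = 4.5920 × 429 = 1970 m

L₀ ≈ 1970 m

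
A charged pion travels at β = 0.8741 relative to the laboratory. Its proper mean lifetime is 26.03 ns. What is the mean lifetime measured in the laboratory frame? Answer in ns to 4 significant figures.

Δt ≈ 53.59 ns

γ = 1/√(1 − 0.8741²) = 2.05869
Time dilation: Δt = γτ₀ = 2.05869 × 26.03 ns = 53.59 ns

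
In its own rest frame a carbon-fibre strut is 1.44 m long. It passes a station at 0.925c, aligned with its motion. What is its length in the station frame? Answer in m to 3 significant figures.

γ = 1/√(1 − 0.925²) = 2.6318
Length contraction: L = L₀/γ = 1.44/2.6318 = 0.547 m

L ≈ 0.547 m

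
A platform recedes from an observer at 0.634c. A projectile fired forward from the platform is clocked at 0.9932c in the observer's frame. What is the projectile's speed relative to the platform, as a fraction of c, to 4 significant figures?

Inverse velocity addition: u' = (u − v)/(1 − uv/c²)
= (0.9932 − 0.634)/(1 − 0.9932×0.634) = 0.3592/0.370311 = 0.9700

u' ≈ 0.9700c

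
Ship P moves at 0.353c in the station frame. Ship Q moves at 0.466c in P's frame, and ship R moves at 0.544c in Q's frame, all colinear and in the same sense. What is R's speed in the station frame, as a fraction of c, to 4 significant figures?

Compose boost 2: (0.466 + 0.353)/(1 + 0.466×0.353) = 0.8190/1.16450 = 0.703307
Compose boost 3: (0.544 + 0.703307)/(1 + 0.544×0.703307) = 1.24731/1.38260 = 0.9021

u ≈ 0.9021c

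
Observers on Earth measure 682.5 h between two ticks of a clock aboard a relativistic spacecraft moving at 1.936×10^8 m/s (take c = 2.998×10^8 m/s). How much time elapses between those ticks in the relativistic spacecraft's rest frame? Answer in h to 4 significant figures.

τ₀ ≈ 521.1 h

β = v/c = 1.936×10^8 / 2.998×10^8 = 0.645764
γ = 1/√(1 − 0.645764²) = 1.30969
Proper time: τ₀ = Δt/γ = 682.5/1.30969 = 521.1 h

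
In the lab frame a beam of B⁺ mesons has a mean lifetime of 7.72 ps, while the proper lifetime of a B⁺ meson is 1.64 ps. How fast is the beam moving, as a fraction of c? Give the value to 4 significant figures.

β ≈ 0.9772

γ = Δt/τ₀ = 7.72/1.64 = 4.70732
β = √(1 − 1/γ²) = √(1 − 1/4.70732²) = 0.9772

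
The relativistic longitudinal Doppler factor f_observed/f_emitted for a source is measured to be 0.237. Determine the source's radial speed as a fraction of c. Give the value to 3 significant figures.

β ≈ 0.894

f_obs/f_src = √((1−β)/(1+β)) = 0.237  ⇒  (1−β)/(1+β) = 0.056169
β = |1 − D²|/(1 + D²) = |1 − 0.056169|/(1 + 0.056169) = 0.894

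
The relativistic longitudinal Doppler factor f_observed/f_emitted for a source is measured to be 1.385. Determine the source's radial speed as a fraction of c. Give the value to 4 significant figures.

β ≈ 0.3147

f_obs/f_src = √((1+β)/(1−β)) = 1.385  ⇒  (1+β)/(1−β) = 1.91823
β = |1 − D²|/(1 + D²) = |1 − 1.91823|/(1 + 1.91823) = 0.3147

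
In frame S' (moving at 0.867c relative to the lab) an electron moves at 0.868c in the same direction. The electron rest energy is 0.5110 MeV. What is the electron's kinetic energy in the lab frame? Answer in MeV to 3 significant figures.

u_lab = (0.868 + 0.867)/(1 + 0.868×0.867) = 0.989983
γ = 1/√(1 − 0.989983²) = 7.0827
K = (γ − 1)m₀c² = (7.0827 − 1) × 0.5110 = 6.0827 × 0.5110 = 3.11 MeV

K ≈ 3.11 MeV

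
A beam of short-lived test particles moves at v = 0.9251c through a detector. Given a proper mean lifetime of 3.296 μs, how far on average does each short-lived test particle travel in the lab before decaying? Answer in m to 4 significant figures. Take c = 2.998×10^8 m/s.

γ = 1/√(1 − 0.9251²) = 2.63349
Dilated lifetime: Δt = γτ₀ = 2.63349 × 3.296 μs = 8.68000 μs
d = vΔt = 0.9251c × 8.68000 μs = 2.77345×10^8 m/s × 8.68000×10^-6 s = 2407 m

d ≈ 2407 m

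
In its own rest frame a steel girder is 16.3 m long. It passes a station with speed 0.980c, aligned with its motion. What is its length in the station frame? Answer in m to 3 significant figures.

L ≈ 3.24 m

γ = 1/√(1 − 0.980²) = 5.0252
Length contraction: L = L₀/γ = 16.3/5.0252 = 3.24 m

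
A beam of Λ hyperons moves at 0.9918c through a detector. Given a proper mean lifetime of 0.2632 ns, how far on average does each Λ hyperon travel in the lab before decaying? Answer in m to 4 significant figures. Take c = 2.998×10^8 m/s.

γ = 1/√(1 − 0.9918²) = 7.82475
Dilated lifetime: Δt = γτ₀ = 7.82475 × 0.2632 ns = 2.05947 ns
d = vΔt = 0.9918c × 2.05947 ns = 2.97342×10^8 m/s × 2.05947×10^-9 s = 0.6124 m

d ≈ 0.6124 m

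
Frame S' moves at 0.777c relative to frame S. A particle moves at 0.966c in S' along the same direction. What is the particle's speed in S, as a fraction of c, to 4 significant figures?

u ≈ 0.9957c

Relativistic velocity addition: u = (u' + v)/(1 + u'v/c²)
= (0.966 + 0.777)/(1 + 0.966×0.777) = 1.743/1.75058 = 0.9957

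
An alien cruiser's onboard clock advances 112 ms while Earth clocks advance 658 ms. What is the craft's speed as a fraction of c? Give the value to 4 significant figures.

γ = Δt/τ₀ = 658/112 = 5.87500
β = √(1 − 1/γ²) = √(1 − 1/5.87500²) = 0.9854

β ≈ 0.9854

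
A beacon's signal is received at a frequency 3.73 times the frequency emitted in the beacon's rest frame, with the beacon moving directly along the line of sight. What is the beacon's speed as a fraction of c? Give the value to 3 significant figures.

f_obs/f_src = √((1+β)/(1−β)) = 3.73  ⇒  (1+β)/(1−β) = 13.913
β = |1 − D²|/(1 + D²) = |1 − 13.913|/(1 + 13.913) = 0.866

β ≈ 0.866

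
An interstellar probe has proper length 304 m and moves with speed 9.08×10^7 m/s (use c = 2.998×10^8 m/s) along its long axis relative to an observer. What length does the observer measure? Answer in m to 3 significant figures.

L ≈ 290 m

β = v/c = 9.08×10^7 / 2.998×10^8 = 0.30287
γ = 1/√(1 − 0.30287²) = 1.0493
Length contraction: L = L₀/γ = 304/1.0493 = 290 m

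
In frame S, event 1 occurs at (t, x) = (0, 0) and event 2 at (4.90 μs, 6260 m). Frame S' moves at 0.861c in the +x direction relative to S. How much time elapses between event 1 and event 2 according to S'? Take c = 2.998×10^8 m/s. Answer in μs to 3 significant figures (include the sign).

γ = 1/√(1 − 0.861²) = 1.9662
Δt' = γ(Δt − vΔx/c²) = 1.9662 × (4.90 μs − 0.861×6260 m / (2.998×10^8 m/s))
= 1.9662 × (-13.078 μs) = -25.7 μs

Δt' ≈ -25.7 μs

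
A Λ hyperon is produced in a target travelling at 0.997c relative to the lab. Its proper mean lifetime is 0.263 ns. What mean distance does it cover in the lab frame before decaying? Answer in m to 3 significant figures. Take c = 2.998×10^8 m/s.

d ≈ 1.02 m

γ = 1/√(1 − 0.997²) = 12.920
Dilated lifetime: Δt = γτ₀ = 12.920 × 0.263 ns = 3.3979 ns
d = vΔt = 0.997c × 3.3979 ns = 2.9890×10^8 m/s × 3.3979×10^-9 s = 1.02 m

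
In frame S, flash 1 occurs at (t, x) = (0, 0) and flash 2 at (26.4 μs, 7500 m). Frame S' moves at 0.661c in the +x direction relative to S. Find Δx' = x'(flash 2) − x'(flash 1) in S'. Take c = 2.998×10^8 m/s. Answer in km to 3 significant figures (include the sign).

γ = 1/√(1 − 0.661²) = 1.3326
Δx' = γ(Δx − vΔt) = 1.3326 × (7500 m − 0.661×(2.998×10^8 m/s)×26.4×10^-6 s)
= 1.3326 × (2268.4 m) = 3.02 km

Δx' ≈ 3.02 km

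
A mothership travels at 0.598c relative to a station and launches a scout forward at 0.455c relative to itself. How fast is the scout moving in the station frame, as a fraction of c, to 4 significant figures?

Compose boost 2: (0.455 + 0.598)/(1 + 0.455×0.598) = 1.053/1.27209 = 0.8278

u ≈ 0.8278c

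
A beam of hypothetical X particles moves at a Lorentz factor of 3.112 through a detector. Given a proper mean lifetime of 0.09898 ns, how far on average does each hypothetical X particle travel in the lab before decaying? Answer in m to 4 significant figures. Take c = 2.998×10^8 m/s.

β = √(1 − 1/γ²) = √(1 − 1/3.112²) = 0.946965
Dilated lifetime: Δt = γτ₀ = 3.112 × 0.09898 ns = 0.308026 ns
d = vΔt = 0.946965c × 0.308026 ns = 2.83900×10^8 m/s × 3.08026×10^-10 s = 0.08745 m

d ≈ 0.08745 m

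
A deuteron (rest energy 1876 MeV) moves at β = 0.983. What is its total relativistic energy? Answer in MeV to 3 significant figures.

γ = 1/√(1 − 0.983²) = 5.4465
E = γm₀c² = 5.4465 × 1876 MeV = 10200 MeV

E ≈ 10200 MeV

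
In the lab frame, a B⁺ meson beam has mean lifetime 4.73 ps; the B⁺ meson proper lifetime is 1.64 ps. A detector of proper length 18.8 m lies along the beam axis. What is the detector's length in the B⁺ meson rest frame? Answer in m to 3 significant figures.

L ≈ 6.52 m

Time dilation ⇒ γ = Δt/τ₀ = 4.73/1.64 = 2.8841
Length contraction: L = L₀/γ = 18.8/2.8841 = 6.52 m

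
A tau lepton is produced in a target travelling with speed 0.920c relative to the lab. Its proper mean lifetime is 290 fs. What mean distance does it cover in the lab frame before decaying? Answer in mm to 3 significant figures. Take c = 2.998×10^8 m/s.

γ = 1/√(1 − 0.920²) = 2.5516
Dilated lifetime: Δt = γτ₀ = 2.5516 × 290 fs = 739.95 fs
d = vΔt = 0.920c × 739.95 fs = 2.7582×10^8 m/s × 7.3995×10^-13 s = 0.204 mm

d ≈ 0.204 mm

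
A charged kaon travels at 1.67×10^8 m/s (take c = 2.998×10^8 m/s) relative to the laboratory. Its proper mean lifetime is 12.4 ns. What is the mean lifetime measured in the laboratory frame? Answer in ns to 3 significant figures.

β = v/c = 1.67×10^8 / 2.998×10^8 = 0.55704
γ = 1/√(1 − 0.55704²) = 1.2041
Time dilation: Δt = γτ₀ = 1.2041 × 12.4 ns = 14.9 ns

Δt ≈ 14.9 ns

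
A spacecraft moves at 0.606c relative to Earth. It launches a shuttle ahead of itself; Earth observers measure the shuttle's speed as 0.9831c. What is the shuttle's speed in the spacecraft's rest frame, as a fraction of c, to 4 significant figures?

Inverse velocity addition: u' = (u − v)/(1 − uv/c²)
= (0.9831 − 0.606)/(1 − 0.9831×0.606) = 0.3771/0.404241 = 0.9329

u' ≈ 0.9329c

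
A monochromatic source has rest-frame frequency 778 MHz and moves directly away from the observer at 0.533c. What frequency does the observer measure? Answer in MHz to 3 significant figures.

f_obs ≈ 429 MHz

Relativistic Doppler: f_obs = f_src √((1−β)/(1+β))
= 778 × √(0.46700/1.5330) = 778 × 0.55193 = 429 MHz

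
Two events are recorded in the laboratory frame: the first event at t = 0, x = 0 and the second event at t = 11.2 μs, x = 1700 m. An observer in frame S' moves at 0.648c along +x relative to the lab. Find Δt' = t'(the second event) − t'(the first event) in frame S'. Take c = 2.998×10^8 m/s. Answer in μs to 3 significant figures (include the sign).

γ = 1/√(1 − 0.648²) = 1.3130
Δt' = γ(Δt − vΔx/c²) = 1.3130 × (11.2 μs − 0.648×1700 m / (2.998×10^8 m/s))
= 1.3130 × (7.5256 μs) = 9.88 μs

Δt' ≈ 9.88 μs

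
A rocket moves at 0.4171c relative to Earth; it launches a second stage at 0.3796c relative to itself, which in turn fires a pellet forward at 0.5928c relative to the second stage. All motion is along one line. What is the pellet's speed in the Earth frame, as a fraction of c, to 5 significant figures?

u ≈ 0.90969c

Compose boost 2: (0.3796 + 0.4171)/(1 + 0.3796×0.4171) = 0.79670/1.158331 = 0.6877999
Compose boost 3: (0.5928 + 0.6877999)/(1 + 0.5928×0.6877999) = 1.280600/1.407728 = 0.90969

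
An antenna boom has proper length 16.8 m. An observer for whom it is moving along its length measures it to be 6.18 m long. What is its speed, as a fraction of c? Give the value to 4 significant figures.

β ≈ 0.9299

γ = L₀/L = 16.8/6.18 = 2.71845
β = √(1 − 1/γ²) = 0.9299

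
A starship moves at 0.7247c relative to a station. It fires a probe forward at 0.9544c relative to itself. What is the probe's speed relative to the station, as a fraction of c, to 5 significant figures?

u ≈ 0.99258c

Relativistic velocity addition: u = (u' + v)/(1 + u'v/c²)
= (0.9544 + 0.7247)/(1 + 0.9544×0.7247) = 1.6791/1.691654 = 0.99258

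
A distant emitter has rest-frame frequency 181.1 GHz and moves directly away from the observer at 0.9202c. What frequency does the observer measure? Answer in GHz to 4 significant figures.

f_obs ≈ 36.92 GHz

Relativistic Doppler: f_obs = f_src √((1−β)/(1+β))
= 181.1 × √(0.0798000/1.92020) = 181.1 × 0.203858 = 36.92 GHz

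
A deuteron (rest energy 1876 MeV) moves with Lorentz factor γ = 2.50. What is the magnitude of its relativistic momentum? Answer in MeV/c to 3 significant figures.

p ≈ 4300 MeV/c

β = √(1 − 1/γ²) = √(1 − 1/2.50²) = 0.91652
p = γβm₀c = 2.50 × 0.91652 × 1876 MeV/c = 4300 MeV/c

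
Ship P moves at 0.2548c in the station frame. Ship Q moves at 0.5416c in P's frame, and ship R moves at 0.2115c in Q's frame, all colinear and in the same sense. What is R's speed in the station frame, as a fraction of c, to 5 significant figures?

Compose boost 2: (0.5416 + 0.2548)/(1 + 0.5416×0.2548) = 0.79640/1.138000 = 0.6998244
Compose boost 3: (0.2115 + 0.6998244)/(1 + 0.2115×0.6998244) = 0.9113244/1.148013 = 0.79383

u ≈ 0.79383c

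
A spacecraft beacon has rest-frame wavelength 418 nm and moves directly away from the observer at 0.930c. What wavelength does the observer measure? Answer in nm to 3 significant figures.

λ_obs ≈ 2190 nm

Relativistic Doppler: λ_obs = λ_src √((1+β)/(1−β))
= 418 × √(1.9300/0.070000) = 418 × 5.2509 = 2190 nm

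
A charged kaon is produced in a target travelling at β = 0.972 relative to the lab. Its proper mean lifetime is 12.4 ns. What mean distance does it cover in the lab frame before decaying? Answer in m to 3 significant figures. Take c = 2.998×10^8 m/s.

γ = 1/√(1 − 0.972²) = 4.2557
Dilated lifetime: Δt = γτ₀ = 4.2557 × 12.4 ns = 52.770 ns
d = vΔt = 0.972c × 52.770 ns = 2.9141×10^8 m/s × 5.2770×10^-8 s = 15.4 m

d ≈ 15.4 m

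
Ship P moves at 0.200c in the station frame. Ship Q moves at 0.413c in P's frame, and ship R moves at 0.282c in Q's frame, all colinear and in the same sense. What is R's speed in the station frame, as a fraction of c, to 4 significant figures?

Compose boost 2: (0.413 + 0.200)/(1 + 0.413×0.200) = 0.6130/1.08260 = 0.566229
Compose boost 3: (0.282 + 0.566229)/(1 + 0.282×0.566229) = 0.848229/1.15968 = 0.7314

u ≈ 0.7314c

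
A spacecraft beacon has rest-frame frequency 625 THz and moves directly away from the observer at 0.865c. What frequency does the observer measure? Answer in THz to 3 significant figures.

f_obs ≈ 168 THz

Relativistic Doppler: f_obs = f_src √((1−β)/(1+β))
= 625 × √(0.13500/1.8650) = 625 × 0.26905 = 168 THz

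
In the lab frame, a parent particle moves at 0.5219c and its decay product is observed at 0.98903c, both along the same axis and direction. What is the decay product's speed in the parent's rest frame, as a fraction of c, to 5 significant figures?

Inverse velocity addition: u' = (u − v)/(1 − uv/c²)
= (0.98903 − 0.5219)/(1 − 0.98903×0.5219) = 0.46713/0.4838252 = 0.96549

u' ≈ 0.96549c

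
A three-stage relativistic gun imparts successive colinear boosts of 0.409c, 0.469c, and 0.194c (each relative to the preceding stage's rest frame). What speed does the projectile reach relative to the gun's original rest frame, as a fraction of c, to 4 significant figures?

u ≈ 0.8143c

Compose boost 2: (0.469 + 0.409)/(1 + 0.469×0.409) = 0.8780/1.19182 = 0.736688
Compose boost 3: (0.194 + 0.736688)/(1 + 0.194×0.736688) = 0.930688/1.14292 = 0.8143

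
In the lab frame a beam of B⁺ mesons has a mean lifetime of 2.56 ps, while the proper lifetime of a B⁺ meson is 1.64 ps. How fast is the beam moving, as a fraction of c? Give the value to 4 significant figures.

β ≈ 0.7679

γ = Δt/τ₀ = 2.56/1.64 = 1.56098
β = √(1 − 1/γ²) = √(1 − 1/1.56098²) = 0.7679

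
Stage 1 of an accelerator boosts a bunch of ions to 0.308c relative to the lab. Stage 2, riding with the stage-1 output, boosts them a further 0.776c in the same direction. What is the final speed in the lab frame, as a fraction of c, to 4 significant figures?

u ≈ 0.8749c

Compose boost 2: (0.776 + 0.308)/(1 + 0.776×0.308) = 1.084/1.23901 = 0.8749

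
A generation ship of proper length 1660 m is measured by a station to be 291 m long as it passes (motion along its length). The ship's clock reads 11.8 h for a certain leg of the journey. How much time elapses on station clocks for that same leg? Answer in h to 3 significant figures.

Length contraction ⇒ γ = L₀/L = 1660/291 = 5.7045
Time dilation: Δt = γτ₀ = 5.7045 × 11.8 h = 67.3 h

Δt ≈ 67.3 h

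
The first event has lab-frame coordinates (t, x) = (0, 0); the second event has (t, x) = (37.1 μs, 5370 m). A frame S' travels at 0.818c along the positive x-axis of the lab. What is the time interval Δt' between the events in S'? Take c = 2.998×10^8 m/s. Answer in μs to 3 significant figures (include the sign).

Δt' ≈ 39.0 μs

γ = 1/√(1 − 0.818²) = 1.7385
Δt' = γ(Δt − vΔx/c²) = 1.7385 × (37.1 μs − 0.818×5370 m / (2.998×10^8 m/s))
= 1.7385 × (22.448 μs) = 39.0 μs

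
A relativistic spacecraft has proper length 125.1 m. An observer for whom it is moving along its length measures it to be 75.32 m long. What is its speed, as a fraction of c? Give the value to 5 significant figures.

γ = L₀/L = 125.1/75.32 = 1.660913
β = √(1 − 1/γ²) = 0.79844

β ≈ 0.79844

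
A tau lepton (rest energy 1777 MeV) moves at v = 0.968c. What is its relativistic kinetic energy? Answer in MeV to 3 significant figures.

K ≈ 5300 MeV

γ = 1/√(1 − 0.968²) = 3.9849
K = (γ − 1)m₀c² = (3.9849 − 1) × 1777 MeV = 2.9849 × 1777 MeV = 5300 MeV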